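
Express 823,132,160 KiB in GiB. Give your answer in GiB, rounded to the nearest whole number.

785 GiB

823,132,160 KiB = 823,132,160 × 2^10 bytes = 842,887,331,840 bytes
1 GiB = 1,073,741,824 bytes
842,887,331,840 / 1,073,741,824 = 785 GiB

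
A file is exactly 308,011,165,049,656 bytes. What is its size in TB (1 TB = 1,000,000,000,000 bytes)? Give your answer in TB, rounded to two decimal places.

308,011,165,049,656 bytes given.
1 TB = 1,000,000,000,000 bytes
308,011,165,049,656 / 1,000,000,000,000 = 308.01 TB

308.01 TB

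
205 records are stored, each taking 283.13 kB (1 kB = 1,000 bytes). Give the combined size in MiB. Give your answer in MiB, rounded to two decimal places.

Total = 205 × 283.13 kB = 58041.65 kB
= 58041.65 × 1,000 bytes = 58,041,650 bytes
1 MiB = 1,048,576 bytes
58,041,650 / 1,048,576 = 55.35 MiB

55.35 MiB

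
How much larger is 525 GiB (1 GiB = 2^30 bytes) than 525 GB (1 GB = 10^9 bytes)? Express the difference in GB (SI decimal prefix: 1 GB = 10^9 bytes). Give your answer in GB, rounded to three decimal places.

525 GiB = 525 × 1,073,741,824 = 563,714,457,600 bytes
525 GB = 525 × 1,000,000,000 = 525,000,000,000 bytes
difference = 38,714,457,600 bytes
38,714,457,600 / 1,000,000,000 = 38.714 GB

38.714 GB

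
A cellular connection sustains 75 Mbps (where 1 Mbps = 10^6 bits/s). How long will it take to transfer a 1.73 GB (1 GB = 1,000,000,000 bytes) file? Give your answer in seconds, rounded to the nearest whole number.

1.73 GB = 1,730,000,000 bytes = 13,840,000,000 bits
75 Mbps = 75,000,000 bits/s
time = 13,840,000,000 / 75,000,000 = 185 s

185 seconds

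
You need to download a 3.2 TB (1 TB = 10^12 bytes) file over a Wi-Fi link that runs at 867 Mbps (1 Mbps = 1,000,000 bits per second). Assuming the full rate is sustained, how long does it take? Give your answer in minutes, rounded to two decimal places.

492.12 minutes

3.2 TB = 3,200,000,000,000 bytes = 25,600,000,000,000 bits
867 Mbps = 867,000,000 bits/s
time = 25,600,000,000,000 / 867,000,000 = 29,527.105 s
29,527.105 s / 60 = 492.12 minutes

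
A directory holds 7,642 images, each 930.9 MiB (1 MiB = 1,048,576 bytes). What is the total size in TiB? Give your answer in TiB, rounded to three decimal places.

6.784 TiB

Total = 7,642 × 930.9 MiB = 7113937.8 MiB
= 7113937.8 × 1,048,576 bytes = 7,459,504,442,572.8 bytes
1 TiB = 1,099,511,627,776 bytes
7,459,504,442,572.8 / 1,099,511,627,776 = 6.784 TiB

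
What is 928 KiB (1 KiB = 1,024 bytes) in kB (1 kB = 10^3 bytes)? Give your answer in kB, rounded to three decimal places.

928 KiB × 1,024 bytes/KiB = 950,272 bytes
1 kB = 10^3 bytes = 1,000 bytes
950,272 / 1,000 = 950.272 kB

950.272 kB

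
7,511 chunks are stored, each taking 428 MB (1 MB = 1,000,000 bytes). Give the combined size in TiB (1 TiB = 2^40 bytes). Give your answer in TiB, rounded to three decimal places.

2.924 TiB

Total = 7,511 × 428 MB = 3,214,708 MB
= 3,214,708 × 1,000,000 bytes = 3,214,708,000,000 bytes
1 TiB = 1,099,511,627,776 bytes
3,214,708,000,000 / 1,099,511,627,776 = 2.924 TiB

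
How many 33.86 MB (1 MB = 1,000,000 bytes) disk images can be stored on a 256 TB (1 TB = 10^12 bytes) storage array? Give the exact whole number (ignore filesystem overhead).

7,560,543

Capacity: 256 TB = 256,000,000,000,000 bytes
Per item: 33.86 MB = 33,860,000 bytes
⌊256,000,000,000,000 / 33,860,000⌋ = 7,560,543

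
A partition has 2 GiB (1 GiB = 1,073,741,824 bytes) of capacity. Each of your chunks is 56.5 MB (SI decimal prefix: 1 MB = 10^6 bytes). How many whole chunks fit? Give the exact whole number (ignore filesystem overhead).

Capacity: 2 GiB = 2,147,483,648 bytes
Per item: 56.5 MB = 56,500,000 bytes
⌊2,147,483,648 / 56,500,000⌋ = 38

38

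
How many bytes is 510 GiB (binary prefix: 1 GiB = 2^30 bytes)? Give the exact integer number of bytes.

510 × 1,073,741,824 = 547,608,330,240 bytes  (1 GiB = 2^30 bytes)

547,608,330,240 bytes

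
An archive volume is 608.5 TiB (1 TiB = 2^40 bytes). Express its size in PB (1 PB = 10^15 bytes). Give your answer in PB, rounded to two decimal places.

608.5 TiB = 608.5 × 2^40 bytes = 669,052,825,501,696 bytes
1 PB = 10^15 bytes = 1,000,000,000,000,000 bytes
669,052,825,501,696 / 1,000,000,000,000,000 = 0.67 PB

0.67 PB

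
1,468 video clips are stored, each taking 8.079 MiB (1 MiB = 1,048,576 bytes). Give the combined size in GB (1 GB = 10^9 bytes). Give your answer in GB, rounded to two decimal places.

12.44 GB

Total = 1,468 × 8.079 MiB = 11859.972 MiB
= 11859.972 × 1,048,576 bytes = 12,436,081,999.872 bytes
1 GB = 1,000,000,000 bytes
12,436,081,999.872 / 1,000,000,000 = 12.44 GB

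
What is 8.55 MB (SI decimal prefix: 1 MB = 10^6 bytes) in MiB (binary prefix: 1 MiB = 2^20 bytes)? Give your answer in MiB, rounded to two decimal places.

8.55 MB = 8.55 × 10^6 bytes = 8,550,000 bytes
1 MiB = 2^20 bytes = 1,048,576 bytes
8,550,000 / 1,048,576 = 8.15 MiB

8.15 MiB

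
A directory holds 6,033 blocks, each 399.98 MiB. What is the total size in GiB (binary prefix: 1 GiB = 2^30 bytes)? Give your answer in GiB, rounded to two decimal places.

Total = 6,033 × 399.98 MiB = 2413079.34 MiB
= 2413079.34 × 1,048,576 bytes = 2,530,297,082,019.84 bytes
1 GiB = 1,073,741,824 bytes
2,530,297,082,019.84 / 1,073,741,824 = 2,356.52 GiB

2,356.52 GiB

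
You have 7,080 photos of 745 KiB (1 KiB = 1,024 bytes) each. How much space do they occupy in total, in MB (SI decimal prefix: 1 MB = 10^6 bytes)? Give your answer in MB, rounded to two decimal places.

5,401.19 MB

Total = 7,080 × 745 KiB = 5,274,600 KiB
= 5,274,600 × 1,024 bytes = 5,401,190,400 bytes
1 MB = 1,000,000 bytes
5,401,190,400 / 1,000,000 = 5,401.19 MB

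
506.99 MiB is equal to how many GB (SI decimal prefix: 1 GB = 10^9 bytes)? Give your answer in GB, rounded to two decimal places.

0.53 GB

506.99 MiB = 506.99 × 2^20 bytes = 531,617,546.24 bytes
1 GB = 1,000,000,000 bytes
531,617,546.24 / 1,000,000,000 = 0.53 GB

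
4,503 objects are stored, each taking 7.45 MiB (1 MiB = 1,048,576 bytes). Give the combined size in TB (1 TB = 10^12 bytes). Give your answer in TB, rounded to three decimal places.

0.035 TB

Total = 4,503 × 7.45 MiB = 33547.35 MiB
= 33547.35 × 1,048,576 bytes = 35,176,946,073.6 bytes
1 TB = 1,000,000,000,000 bytes
35,176,946,073.6 / 1,000,000,000,000 = 0.035 TB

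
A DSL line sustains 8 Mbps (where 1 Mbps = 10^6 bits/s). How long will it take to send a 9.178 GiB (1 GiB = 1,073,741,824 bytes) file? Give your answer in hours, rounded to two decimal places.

2.74 hours

9.178 GiB = 9,854,802,460.672 bytes = 78,838,419,685.376 bits
8 Mbps = 8,000,000 bits/s
time = 78,838,419,685.376 / 8,000,000 = 9,854.8025 s
9,854.8025 s / 3600 = 2.74 hours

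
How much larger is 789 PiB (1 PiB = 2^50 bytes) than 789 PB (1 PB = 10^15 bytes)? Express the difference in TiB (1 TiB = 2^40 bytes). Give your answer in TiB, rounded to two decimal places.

90,344.68 TiB

789 PiB = 789 × 1,125,899,906,842,624 = 888,335,026,498,830,336 bytes
789 PB = 789 × 1,000,000,000,000,000 = 789,000,000,000,000,000 bytes
difference = 99,335,026,498,830,336 bytes
99,335,026,498,830,336 / 1,099,511,627,776 = 90,344.68 TiB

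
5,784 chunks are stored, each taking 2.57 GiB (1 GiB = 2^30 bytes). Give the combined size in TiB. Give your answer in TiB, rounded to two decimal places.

14.52 TiB

Total = 5,784 × 2.57 GiB = 14864.88 GiB
= 14864.88 × 1,073,741,824 bytes = 15,961,043,364,741.12 bytes
1 TiB = 1,099,511,627,776 bytes
15,961,043,364,741.12 / 1,099,511,627,776 = 14.52 TiB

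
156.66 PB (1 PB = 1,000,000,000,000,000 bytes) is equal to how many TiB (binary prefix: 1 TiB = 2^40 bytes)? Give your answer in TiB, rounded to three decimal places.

142,481.440 TiB

156.66 PB = 156.66 × 10^15 bytes = 156,660,000,000,000,000 bytes
1 TiB = 2^40 bytes = 1,099,511,627,776 bytes
156,660,000,000,000,000 / 1,099,511,627,776 = 142,481.440 TiB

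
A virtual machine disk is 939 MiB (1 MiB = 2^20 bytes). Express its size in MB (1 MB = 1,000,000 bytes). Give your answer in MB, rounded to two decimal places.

939 MiB = 939 × 2^20 bytes = 984,612,864 bytes
1 MB = 10^6 bytes = 1,000,000 bytes
984,612,864 / 1,000,000 = 984.61 MB

984.61 MB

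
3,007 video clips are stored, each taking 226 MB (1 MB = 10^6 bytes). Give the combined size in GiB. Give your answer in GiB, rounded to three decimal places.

Total = 3,007 × 226 MB = 679,582 MB
= 679,582 × 1,000,000 bytes = 679,582,000,000 bytes
1 GiB = 1,073,741,824 bytes
679,582,000,000 / 1,073,741,824 = 632.910 GiB

632.910 GiB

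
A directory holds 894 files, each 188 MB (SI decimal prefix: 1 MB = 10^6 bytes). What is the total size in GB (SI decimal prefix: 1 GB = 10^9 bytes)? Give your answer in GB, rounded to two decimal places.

Total = 894 × 188 MB = 168,072 MB
= 168,072 × 1,000,000 bytes = 168,072,000,000 bytes
1 GB = 1,000,000,000 bytes
168,072,000,000 / 1,000,000,000 = 168.07 GB

168.07 GB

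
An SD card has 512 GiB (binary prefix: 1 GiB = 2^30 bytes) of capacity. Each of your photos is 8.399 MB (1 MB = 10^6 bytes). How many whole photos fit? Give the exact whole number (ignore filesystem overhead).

Capacity: 512 GiB = 549,755,813,888 bytes
Per item: 8.399 MB = 8,399,000 bytes
⌊549,755,813,888 / 8,399,000⌋ = 65,454

65,454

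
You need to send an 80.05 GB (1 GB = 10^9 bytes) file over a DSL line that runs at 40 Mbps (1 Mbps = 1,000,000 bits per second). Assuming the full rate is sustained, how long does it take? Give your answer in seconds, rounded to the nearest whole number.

16,010 seconds

80.05 GB = 80,050,000,000 bytes = 640,400,000,000 bits
40 Mbps = 40,000,000 bits/s
time = 640,400,000,000 / 40,000,000 = 16,010 s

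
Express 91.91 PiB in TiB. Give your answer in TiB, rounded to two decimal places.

94,115.84 TiB

91.91 PiB = 91.91 × 2^50 bytes = 103,481,460,437,905,571.84 bytes
1 TiB = 1,099,511,627,776 bytes
103,481,460,437,905,571.84 / 1,099,511,627,776 = 94,115.84 TiB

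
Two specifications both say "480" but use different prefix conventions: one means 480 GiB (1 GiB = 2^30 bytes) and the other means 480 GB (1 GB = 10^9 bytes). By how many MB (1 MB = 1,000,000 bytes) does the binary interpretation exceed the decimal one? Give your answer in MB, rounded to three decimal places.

35,396.076 MB

480 GiB = 480 × 1,073,741,824 = 515,396,075,520 bytes
480 GB = 480 × 1,000,000,000 = 480,000,000,000 bytes
difference = 35,396,075,520 bytes
35,396,075,520 / 1,000,000 = 35,396.076 MB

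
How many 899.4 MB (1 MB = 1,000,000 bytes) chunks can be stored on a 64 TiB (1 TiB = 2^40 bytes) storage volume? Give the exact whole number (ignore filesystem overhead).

Capacity: 64 TiB = 70,368,744,177,664 bytes
Per item: 899.4 MB = 899,400,000 bytes
⌊70,368,744,177,664 / 899,400,000⌋ = 78,239

78,239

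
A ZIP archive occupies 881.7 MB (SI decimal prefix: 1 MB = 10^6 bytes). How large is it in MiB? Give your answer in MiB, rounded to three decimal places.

840.855 MiB

881.7 MB × 1,000,000 bytes/MB = 881,700,000 bytes
1 MiB = 2^20 bytes = 1,048,576 bytes
881,700,000 / 1,048,576 = 840.855 MiB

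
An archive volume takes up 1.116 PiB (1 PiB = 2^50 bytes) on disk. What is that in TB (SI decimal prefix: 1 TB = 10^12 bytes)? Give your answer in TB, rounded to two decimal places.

1.116 PiB = 1.116 × 2^50 bytes = 1,256,504,296,036,368.384 bytes
1 TB = 1,000,000,000,000 bytes
1,256,504,296,036,368.384 / 1,000,000,000,000 = 1,256.50 TB

1,256.50 TB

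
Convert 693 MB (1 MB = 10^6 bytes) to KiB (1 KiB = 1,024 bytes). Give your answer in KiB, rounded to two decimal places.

676,757.81 KiB

693 MB = 693 × 10^6 bytes = 693,000,000 bytes
1 KiB = 2^10 bytes = 1,024 bytes
693,000,000 / 1,024 = 676,757.81 KiB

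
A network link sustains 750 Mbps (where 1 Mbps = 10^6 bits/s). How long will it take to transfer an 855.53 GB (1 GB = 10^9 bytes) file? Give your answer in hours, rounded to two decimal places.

2.53 hours

855.53 GB = 855,530,000,000 bytes = 6,844,240,000,000 bits
750 Mbps = 750,000,000 bits/s
time = 6,844,240,000,000 / 750,000,000 = 9,125.6533 s
9,125.6533 s / 3600 = 2.53 hours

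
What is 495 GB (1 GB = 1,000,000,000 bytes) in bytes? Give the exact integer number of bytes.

495 × 1,000,000,000 = 495,000,000,000 bytes

495,000,000,000 bytes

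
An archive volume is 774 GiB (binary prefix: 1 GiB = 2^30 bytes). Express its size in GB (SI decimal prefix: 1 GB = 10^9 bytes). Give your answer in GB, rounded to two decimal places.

831.08 GB

774 GiB = 774 × 2^30 bytes = 831,076,171,776 bytes
1 GB = 10^9 bytes = 1,000,000,000 bytes
831,076,171,776 / 1,000,000,000 = 831.08 GB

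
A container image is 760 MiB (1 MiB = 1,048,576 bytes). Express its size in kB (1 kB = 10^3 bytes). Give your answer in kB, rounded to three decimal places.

760 MiB × 1,048,576 bytes/MiB = 796,917,760 bytes
1 kB = 1,000 bytes
796,917,760 / 1,000 = 796,917.760 kB

796,917.760 kB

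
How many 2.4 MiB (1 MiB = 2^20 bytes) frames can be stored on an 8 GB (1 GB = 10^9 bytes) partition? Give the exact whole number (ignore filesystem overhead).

Capacity: 8 GB = 8,000,000,000 bytes
Per item: 2.4 MiB = 2,516,582.4 bytes
⌊8,000,000,000 / 2,516,582.4⌋ = 3,178

3,178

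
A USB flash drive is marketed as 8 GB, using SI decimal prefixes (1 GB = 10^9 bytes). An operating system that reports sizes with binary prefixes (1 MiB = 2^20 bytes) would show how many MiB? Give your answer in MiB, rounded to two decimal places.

8 GB × 1,000,000,000 bytes/GB = 8,000,000,000 bytes
1 MiB = 1,048,576 bytes
8,000,000,000 / 1,048,576 = 7,629.39 MiB

7,629.39 MiB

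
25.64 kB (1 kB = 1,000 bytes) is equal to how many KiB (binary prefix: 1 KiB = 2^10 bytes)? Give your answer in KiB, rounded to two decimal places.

25.64 kB × 1,000 bytes/kB = 25,640 bytes
1 KiB = 2^10 bytes = 1,024 bytes
25,640 / 1,024 = 25.04 KiB

25.04 KiB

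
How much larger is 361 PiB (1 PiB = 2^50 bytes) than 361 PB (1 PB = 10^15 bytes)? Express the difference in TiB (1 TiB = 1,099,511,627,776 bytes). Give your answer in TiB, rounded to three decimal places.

361 PiB = 361 × 1,125,899,906,842,624 = 406,449,866,370,187,264 bytes
361 PB = 361 × 1,000,000,000,000,000 = 361,000,000,000,000,000 bytes
difference = 45,449,866,370,187,264 bytes
45,449,866,370,187,264 / 1,099,511,627,776 = 41,336.413 TiB

41,336.413 TiB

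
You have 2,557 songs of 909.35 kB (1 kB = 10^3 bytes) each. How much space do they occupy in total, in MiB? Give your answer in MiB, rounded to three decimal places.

Total = 2,557 × 909.35 kB = 2325207.95 kB
= 2325207.95 × 1,000 bytes = 2,325,207,950 bytes
1 MiB = 1,048,576 bytes
2,325,207,950 / 1,048,576 = 2,217.491 MiB

2,217.491 MiB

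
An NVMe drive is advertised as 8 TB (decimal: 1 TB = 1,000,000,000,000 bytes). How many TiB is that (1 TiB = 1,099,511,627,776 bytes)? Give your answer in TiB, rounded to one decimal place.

7.3 TiB

8 TB × 1,000,000,000,000 bytes/TB = 8,000,000,000,000 bytes
1 TiB = 1,099,511,627,776 bytes
8,000,000,000,000 / 1,099,511,627,776 = 7.3 TiB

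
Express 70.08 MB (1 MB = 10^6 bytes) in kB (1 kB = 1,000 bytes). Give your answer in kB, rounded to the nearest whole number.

70,080 kB

70.08 MB × 1,000,000 bytes/MB = 70,080,000 bytes
1 kB = 10^3 bytes = 1,000 bytes
70,080,000 / 1,000 = 70,080 kB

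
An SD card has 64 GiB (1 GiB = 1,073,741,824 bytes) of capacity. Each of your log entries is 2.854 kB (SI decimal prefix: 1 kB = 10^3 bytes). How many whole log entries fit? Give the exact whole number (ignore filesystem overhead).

24,078,302

Capacity: 64 GiB = 68,719,476,736 bytes
Per item: 2.854 kB = 2,854 bytes
⌊68,719,476,736 / 2,854⌋ = 24,078,302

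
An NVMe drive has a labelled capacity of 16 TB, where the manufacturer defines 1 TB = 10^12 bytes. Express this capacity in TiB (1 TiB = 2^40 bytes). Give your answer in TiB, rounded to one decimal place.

16 TB × 1,000,000,000,000 bytes/TB = 16,000,000,000,000 bytes
1 TiB = 1,099,511,627,776 bytes
16,000,000,000,000 / 1,099,511,627,776 = 14.6 TiB

14.6 TiB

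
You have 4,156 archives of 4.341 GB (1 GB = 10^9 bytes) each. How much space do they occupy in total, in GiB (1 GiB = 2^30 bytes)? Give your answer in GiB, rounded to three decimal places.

16,802.173 GiB

Total = 4,156 × 4.341 GB = 18041.196 GB
= 18041.196 × 1,000,000,000 bytes = 18,041,196,000,000 bytes
1 GiB = 1,073,741,824 bytes
18,041,196,000,000 / 1,073,741,824 = 16,802.173 GiB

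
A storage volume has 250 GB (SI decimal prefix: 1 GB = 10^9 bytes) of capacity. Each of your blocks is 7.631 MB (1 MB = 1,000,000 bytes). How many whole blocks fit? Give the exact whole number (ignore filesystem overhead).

Capacity: 250 GB = 250,000,000,000 bytes
Per item: 7.631 MB = 7,631,000 bytes
⌊250,000,000,000 / 7,631,000⌋ = 32,761

32,761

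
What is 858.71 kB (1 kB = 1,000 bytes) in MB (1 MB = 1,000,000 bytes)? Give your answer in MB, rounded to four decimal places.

0.8587 MB

858.71 kB × 1,000 bytes/kB = 858,710 bytes
1 MB = 1,000,000 bytes
858,710 / 1,000,000 = 0.8587 MB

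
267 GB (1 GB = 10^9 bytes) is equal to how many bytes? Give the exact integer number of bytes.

267 × 1,000,000,000 = 267,000,000,000 bytes

267,000,000,000 bytes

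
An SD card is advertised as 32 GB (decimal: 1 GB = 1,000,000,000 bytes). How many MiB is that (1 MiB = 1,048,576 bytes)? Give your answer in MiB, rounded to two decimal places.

32 GB = 32 × 10^9 bytes = 32,000,000,000 bytes
1 MiB = 1,048,576 bytes
32,000,000,000 / 1,048,576 = 30,517.58 MiB

30,517.58 MiB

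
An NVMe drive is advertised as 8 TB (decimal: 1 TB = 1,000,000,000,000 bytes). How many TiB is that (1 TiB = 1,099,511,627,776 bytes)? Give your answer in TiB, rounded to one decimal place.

7.3 TiB

8 TB × 1,000,000,000,000 bytes/TB = 8,000,000,000,000 bytes
1 TiB = 2^40 bytes = 1,099,511,627,776 bytes
8,000,000,000,000 / 1,099,511,627,776 = 7.3 TiB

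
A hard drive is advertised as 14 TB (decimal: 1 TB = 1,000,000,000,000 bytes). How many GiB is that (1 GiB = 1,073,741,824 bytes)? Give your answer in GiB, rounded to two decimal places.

14 TB × 1,000,000,000,000 bytes/TB = 14,000,000,000,000 bytes
1 GiB = 2^30 bytes = 1,073,741,824 bytes
14,000,000,000,000 / 1,073,741,824 = 13,038.52 GiB

13,038.52 GiB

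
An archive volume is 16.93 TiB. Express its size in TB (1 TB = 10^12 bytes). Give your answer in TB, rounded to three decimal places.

18.615 TB

16.93 TiB = 16.93 × 2^40 bytes = 18,614,731,858,247.68 bytes
1 TB = 10^12 bytes = 1,000,000,000,000 bytes
18,614,731,858,247.68 / 1,000,000,000,000 = 18.615 TB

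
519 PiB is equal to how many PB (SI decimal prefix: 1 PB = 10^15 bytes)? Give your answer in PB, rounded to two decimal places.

519 PiB × 1,125,899,906,842,624 bytes/PiB = 584,342,051,651,321,856 bytes
1 PB = 10^15 bytes = 1,000,000,000,000,000 bytes
584,342,051,651,321,856 / 1,000,000,000,000,000 = 584.34 PB

584.34 PB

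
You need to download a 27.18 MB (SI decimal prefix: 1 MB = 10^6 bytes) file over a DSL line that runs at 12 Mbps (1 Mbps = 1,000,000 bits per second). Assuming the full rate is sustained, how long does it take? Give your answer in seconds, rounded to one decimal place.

18.1 seconds

27.18 MB = 27,180,000 bytes = 217,440,000 bits
12 Mbps = 12,000,000 bits/s
time = 217,440,000 / 12,000,000 = 18.1 s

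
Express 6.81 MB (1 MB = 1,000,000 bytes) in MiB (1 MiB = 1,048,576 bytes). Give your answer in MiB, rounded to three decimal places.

6.495 MiB

6.81 MB × 1,000,000 bytes/MB = 6,810,000 bytes
1 MiB = 1,048,576 bytes
6,810,000 / 1,048,576 = 6.495 MiB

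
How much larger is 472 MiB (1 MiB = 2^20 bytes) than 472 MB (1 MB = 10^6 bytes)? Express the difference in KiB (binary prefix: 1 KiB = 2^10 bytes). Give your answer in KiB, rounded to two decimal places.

472 MiB = 472 × 1,048,576 = 494,927,872 bytes
472 MB = 472 × 1,000,000 = 472,000,000 bytes
difference = 22,927,872 bytes
22,927,872 / 1,024 = 22,390.50 KiB

22,390.50 KiB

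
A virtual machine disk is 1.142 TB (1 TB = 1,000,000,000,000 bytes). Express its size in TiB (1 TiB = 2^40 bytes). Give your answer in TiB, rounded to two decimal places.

1.04 TiB

1.142 TB × 1,000,000,000,000 bytes/TB = 1,142,000,000,000 bytes
1 TiB = 1,099,511,627,776 bytes
1,142,000,000,000 / 1,099,511,627,776 = 1.04 TiB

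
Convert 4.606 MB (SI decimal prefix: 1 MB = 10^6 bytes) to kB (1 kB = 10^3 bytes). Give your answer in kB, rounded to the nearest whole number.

4.606 MB = 4.606 × 10^6 bytes = 4,606,000 bytes
1 kB = 1,000 bytes
4,606,000 / 1,000 = 4,606 kB

4,606 kB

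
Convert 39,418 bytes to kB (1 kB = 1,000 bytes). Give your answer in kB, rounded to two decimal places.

39,418 bytes given.
1 kB = 10^3 bytes = 1,000 bytes
39,418 / 1,000 = 39.42 kB

39.42 kB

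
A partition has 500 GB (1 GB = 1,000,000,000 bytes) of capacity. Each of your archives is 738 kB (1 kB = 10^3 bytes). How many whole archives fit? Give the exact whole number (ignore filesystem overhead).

677,506

Capacity: 500 GB = 500,000,000,000 bytes
Per item: 738 kB = 738,000 bytes
⌊500,000,000,000 / 738,000⌋ = 677,506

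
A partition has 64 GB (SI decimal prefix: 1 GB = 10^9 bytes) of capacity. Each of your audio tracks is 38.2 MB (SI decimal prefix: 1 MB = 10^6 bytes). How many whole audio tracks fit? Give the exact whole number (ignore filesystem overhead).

Capacity: 64 GB = 64,000,000,000 bytes
Per item: 38.2 MB = 38,200,000 bytes
⌊64,000,000,000 / 38,200,000⌋ = 1,675

1,675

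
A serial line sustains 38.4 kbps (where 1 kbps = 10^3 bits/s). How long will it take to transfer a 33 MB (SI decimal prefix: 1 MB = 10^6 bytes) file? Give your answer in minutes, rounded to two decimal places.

33 MB = 33,000,000 bytes = 264,000,000 bits
38.4 kbps = 38,400 bits/s
time = 264,000,000 / 38,400 = 6,875.000 s
6,875.000 s / 60 = 114.58 minutes

114.58 minutes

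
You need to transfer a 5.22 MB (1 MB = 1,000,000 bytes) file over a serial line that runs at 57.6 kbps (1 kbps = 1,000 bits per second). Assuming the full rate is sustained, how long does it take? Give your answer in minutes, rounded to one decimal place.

12.1 minutes

5.22 MB = 5,220,000 bytes = 41,760,000 bits
57.6 kbps = 57,600 bits/s
time = 41,760,000 / 57,600 = 725.00 s
725.00 s / 60 = 12.1 minutes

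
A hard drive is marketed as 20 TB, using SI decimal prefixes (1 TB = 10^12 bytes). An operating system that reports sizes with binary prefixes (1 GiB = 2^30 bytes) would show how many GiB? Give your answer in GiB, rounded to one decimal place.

18,626.5 GiB

20 TB = 20 × 10^12 bytes = 20,000,000,000,000 bytes
1 GiB = 2^30 bytes = 1,073,741,824 bytes
20,000,000,000,000 / 1,073,741,824 = 18,626.5 GiB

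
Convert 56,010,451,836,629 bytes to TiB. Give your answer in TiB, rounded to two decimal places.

50.94 TiB

56,010,451,836,629 bytes given.
1 TiB = 1,099,511,627,776 bytes
56,010,451,836,629 / 1,099,511,627,776 = 50.94 TiB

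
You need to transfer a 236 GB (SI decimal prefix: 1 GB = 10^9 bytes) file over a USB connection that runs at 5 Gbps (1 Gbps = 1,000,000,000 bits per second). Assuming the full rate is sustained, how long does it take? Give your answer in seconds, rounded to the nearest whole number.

378 seconds

236 GB = 236,000,000,000 bytes = 1,888,000,000,000 bits
5 Gbps = 5,000,000,000 bits/s
time = 1,888,000,000,000 / 5,000,000,000 = 378 s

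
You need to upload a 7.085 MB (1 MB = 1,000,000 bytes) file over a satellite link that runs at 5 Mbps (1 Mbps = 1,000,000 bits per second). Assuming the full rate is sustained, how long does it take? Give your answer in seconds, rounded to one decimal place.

11.3 seconds

7.085 MB = 7,085,000 bytes = 56,680,000 bits
5 Mbps = 5,000,000 bits/s
time = 56,680,000 / 5,000,000 = 11.3 s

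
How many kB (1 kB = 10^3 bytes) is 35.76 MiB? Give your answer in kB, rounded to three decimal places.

37,497.078 kB

35.76 MiB × 1,048,576 bytes/MiB = 37,497,077.76 bytes
1 kB = 1,000 bytes
37,497,077.76 / 1,000 = 37,497.078 kB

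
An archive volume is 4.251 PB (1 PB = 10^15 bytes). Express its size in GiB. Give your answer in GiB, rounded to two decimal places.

3,959,052.26 GiB

4.251 PB = 4.251 × 10^15 bytes = 4,251,000,000,000,000 bytes
1 GiB = 1,073,741,824 bytes
4,251,000,000,000,000 / 1,073,741,824 = 3,959,052.26 GiB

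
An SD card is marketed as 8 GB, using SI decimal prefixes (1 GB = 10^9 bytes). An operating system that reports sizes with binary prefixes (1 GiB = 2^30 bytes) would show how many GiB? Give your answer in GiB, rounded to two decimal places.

7.45 GiB

8 GB = 8 × 10^9 bytes = 8,000,000,000 bytes
1 GiB = 2^30 bytes = 1,073,741,824 bytes
8,000,000,000 / 1,073,741,824 = 7.45 GiB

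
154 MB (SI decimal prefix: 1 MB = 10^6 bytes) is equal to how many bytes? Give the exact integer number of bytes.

154,000,000 bytes

154 × 1,000,000 = 154,000,000 bytes  (1 MB = 10^6 bytes)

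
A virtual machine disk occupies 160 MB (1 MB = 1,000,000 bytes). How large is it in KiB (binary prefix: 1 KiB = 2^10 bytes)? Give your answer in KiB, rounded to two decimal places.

156,250.00 KiB

160 MB × 1,000,000 bytes/MB = 160,000,000 bytes
1 KiB = 2^10 bytes = 1,024 bytes
160,000,000 / 1,024 = 156,250.00 KiB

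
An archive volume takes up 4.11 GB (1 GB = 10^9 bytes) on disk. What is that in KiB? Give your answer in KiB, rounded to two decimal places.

4,013,671.88 KiB

4.11 GB = 4.11 × 10^9 bytes = 4,110,000,000 bytes
1 KiB = 2^10 bytes = 1,024 bytes
4,110,000,000 / 1,024 = 4,013,671.88 KiB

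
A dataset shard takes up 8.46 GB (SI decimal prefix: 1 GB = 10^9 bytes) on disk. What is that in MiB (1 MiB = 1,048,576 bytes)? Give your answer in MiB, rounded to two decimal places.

8.46 GB = 8.46 × 10^9 bytes = 8,460,000,000 bytes
1 MiB = 2^20 bytes = 1,048,576 bytes
8,460,000,000 / 1,048,576 = 8,068.08 MiB

8,068.08 MiB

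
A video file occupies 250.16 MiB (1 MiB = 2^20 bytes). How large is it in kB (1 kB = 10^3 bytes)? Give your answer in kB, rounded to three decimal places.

250.16 MiB = 250.16 × 2^20 bytes = 262,311,772.16 bytes
1 kB = 1,000 bytes
262,311,772.16 / 1,000 = 262,311.772 kB

262,311.772 kB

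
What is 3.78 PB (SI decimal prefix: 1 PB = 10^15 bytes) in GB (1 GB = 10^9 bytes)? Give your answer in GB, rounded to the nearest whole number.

3,780,000 GB

3.78 PB × 1,000,000,000,000,000 bytes/PB = 3,780,000,000,000,000 bytes
1 GB = 1,000,000,000 bytes
3,780,000,000,000,000 / 1,000,000,000 = 3,780,000 GB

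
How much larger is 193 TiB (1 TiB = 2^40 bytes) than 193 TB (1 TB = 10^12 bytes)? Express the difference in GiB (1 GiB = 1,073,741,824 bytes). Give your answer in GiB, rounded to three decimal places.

193 TiB = 193 × 1,099,511,627,776 = 212,205,744,160,768 bytes
193 TB = 193 × 1,000,000,000,000 = 193,000,000,000,000 bytes
difference = 19,205,744,160,768 bytes
19,205,744,160,768 / 1,073,741,824 = 17,886.743 GiB

17,886.743 GiB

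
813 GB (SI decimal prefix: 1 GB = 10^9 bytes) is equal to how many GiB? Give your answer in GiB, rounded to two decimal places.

813 GB = 813 × 10^9 bytes = 813,000,000,000 bytes
1 GiB = 2^30 bytes = 1,073,741,824 bytes
813,000,000,000 / 1,073,741,824 = 757.17 GiB

757.17 GiB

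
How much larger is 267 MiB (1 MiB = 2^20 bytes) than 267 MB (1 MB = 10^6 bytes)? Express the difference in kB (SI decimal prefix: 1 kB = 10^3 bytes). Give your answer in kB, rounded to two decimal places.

267 MiB = 267 × 1,048,576 = 279,969,792 bytes
267 MB = 267 × 1,000,000 = 267,000,000 bytes
difference = 12,969,792 bytes
12,969,792 / 1,000 = 12,969.79 kB

12,969.79 kB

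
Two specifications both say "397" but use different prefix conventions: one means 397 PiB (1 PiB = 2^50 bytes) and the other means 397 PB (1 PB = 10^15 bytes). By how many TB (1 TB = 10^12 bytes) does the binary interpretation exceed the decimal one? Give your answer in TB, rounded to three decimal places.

397 PiB = 397 × 1,125,899,906,842,624 = 446,982,263,016,521,728 bytes
397 PB = 397 × 1,000,000,000,000,000 = 397,000,000,000,000,000 bytes
difference = 49,982,263,016,521,728 bytes
49,982,263,016,521,728 / 1,000,000,000,000 = 49,982.263 TB

49,982.263 TB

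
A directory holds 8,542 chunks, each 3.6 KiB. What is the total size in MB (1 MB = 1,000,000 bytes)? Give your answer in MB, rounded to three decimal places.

Total = 8,542 × 3.6 KiB = 30751.2 KiB
= 30751.2 × 1,024 bytes = 31,489,228.8 bytes
1 MB = 1,000,000 bytes
31,489,228.8 / 1,000,000 = 31.489 MB

31.489 MB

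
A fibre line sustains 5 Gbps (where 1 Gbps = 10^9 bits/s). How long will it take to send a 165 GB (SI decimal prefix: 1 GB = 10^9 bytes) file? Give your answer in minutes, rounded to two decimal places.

165 GB = 165,000,000,000 bytes = 1,320,000,000,000 bits
5 Gbps = 5,000,000,000 bits/s
time = 1,320,000,000,000 / 5,000,000,000 = 264.000 s
264.000 s / 60 = 4.40 minutes

4.40 minutes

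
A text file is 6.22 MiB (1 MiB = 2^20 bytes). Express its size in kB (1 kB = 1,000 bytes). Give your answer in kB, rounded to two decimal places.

6,522.14 kB

6.22 MiB × 1,048,576 bytes/MiB = 6,522,142.72 bytes
1 kB = 10^3 bytes = 1,000 bytes
6,522,142.72 / 1,000 = 6,522.14 kB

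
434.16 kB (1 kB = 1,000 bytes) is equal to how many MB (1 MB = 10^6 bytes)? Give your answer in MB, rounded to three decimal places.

0.434 MB

434.16 kB × 1,000 bytes/kB = 434,160 bytes
1 MB = 10^6 bytes = 1,000,000 bytes
434,160 / 1,000,000 = 0.434 MB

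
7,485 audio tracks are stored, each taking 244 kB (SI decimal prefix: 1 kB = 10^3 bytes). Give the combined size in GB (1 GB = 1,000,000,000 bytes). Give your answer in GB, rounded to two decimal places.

Total = 7,485 × 244 kB = 1,826,340 kB
= 1,826,340 × 1,000 bytes = 1,826,340,000 bytes
1 GB = 1,000,000,000 bytes
1,826,340,000 / 1,000,000,000 = 1.83 GB

1.83 GB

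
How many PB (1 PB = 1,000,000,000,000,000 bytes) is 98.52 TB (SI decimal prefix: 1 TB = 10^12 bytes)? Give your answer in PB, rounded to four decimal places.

98.52 TB = 98.52 × 10^12 bytes = 98,520,000,000,000 bytes
1 PB = 10^15 bytes = 1,000,000,000,000,000 bytes
98,520,000,000,000 / 1,000,000,000,000,000 = 0.0985 PB

0.0985 PB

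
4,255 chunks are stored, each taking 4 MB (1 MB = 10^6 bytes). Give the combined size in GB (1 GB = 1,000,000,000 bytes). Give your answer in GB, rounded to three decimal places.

Total = 4,255 × 4 MB = 17,020 MB
= 17,020 × 1,000,000 bytes = 17,020,000,000 bytes
1 GB = 1,000,000,000 bytes
17,020,000,000 / 1,000,000,000 = 17.020 GB

17.020 GB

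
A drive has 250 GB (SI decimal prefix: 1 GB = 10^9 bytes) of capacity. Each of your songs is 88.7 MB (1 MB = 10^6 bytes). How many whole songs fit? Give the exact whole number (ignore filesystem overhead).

Capacity: 250 GB = 250,000,000,000 bytes
Per item: 88.7 MB = 88,700,000 bytes
⌊250,000,000,000 / 88,700,000⌋ = 2,818

2,818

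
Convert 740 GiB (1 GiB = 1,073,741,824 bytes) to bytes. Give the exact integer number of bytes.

794,568,949,760 bytes

740 × 1,073,741,824 = 794,568,949,760 bytes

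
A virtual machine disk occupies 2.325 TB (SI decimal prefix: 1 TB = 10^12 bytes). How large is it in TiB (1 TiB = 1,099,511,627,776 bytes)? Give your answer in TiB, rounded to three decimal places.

2.115 TiB

2.325 TB × 1,000,000,000,000 bytes/TB = 2,325,000,000,000 bytes
1 TiB = 1,099,511,627,776 bytes
2,325,000,000,000 / 1,099,511,627,776 = 2.115 TiB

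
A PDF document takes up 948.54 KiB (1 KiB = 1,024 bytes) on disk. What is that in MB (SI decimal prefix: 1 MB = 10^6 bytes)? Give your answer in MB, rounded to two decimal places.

948.54 KiB × 1,024 bytes/KiB = 971,304.96 bytes
1 MB = 1,000,000 bytes
971,304.96 / 1,000,000 = 0.97 MB

0.97 MB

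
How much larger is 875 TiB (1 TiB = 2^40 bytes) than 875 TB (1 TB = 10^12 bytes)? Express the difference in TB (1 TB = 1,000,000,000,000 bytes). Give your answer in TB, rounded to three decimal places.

875 TiB = 875 × 1,099,511,627,776 = 962,072,674,304,000 bytes
875 TB = 875 × 1,000,000,000,000 = 875,000,000,000,000 bytes
difference = 87,072,674,304,000 bytes
87,072,674,304,000 / 1,000,000,000,000 = 87.073 TB

87.073 TB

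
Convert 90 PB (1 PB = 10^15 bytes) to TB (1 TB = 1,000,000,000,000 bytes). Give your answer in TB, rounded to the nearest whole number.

90 PB × 1,000,000,000,000,000 bytes/PB = 90,000,000,000,000,000 bytes
1 TB = 10^12 bytes = 1,000,000,000,000 bytes
90,000,000,000,000,000 / 1,000,000,000,000 = 90,000 TB

90,000 TB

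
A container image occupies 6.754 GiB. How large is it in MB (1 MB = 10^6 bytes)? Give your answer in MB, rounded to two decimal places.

7,252.05 MB

6.754 GiB = 6.754 × 2^30 bytes = 7,252,052,279.296 bytes
1 MB = 10^6 bytes = 1,000,000 bytes
7,252,052,279.296 / 1,000,000 = 7,252.05 MB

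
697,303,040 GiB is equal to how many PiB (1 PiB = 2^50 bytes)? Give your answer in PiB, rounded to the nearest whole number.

665 PiB

697,303,040 GiB = 697,303,040 × 2^30 bytes = 748,723,438,050,344,960 bytes
1 PiB = 1,125,899,906,842,624 bytes
748,723,438,050,344,960 / 1,125,899,906,842,624 = 665 PiB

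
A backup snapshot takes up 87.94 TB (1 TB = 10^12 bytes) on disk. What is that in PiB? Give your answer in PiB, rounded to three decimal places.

87.94 TB × 1,000,000,000,000 bytes/TB = 87,940,000,000,000 bytes
1 PiB = 2^50 bytes = 1,125,899,906,842,624 bytes
87,940,000,000,000 / 1,125,899,906,842,624 = 0.078 PiB

0.078 PiB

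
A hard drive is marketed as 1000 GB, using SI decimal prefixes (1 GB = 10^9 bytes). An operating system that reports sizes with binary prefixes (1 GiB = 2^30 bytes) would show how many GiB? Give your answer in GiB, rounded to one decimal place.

931.3 GiB

1000 GB = 1000 × 10^9 bytes = 1,000,000,000,000 bytes
1 GiB = 2^30 bytes = 1,073,741,824 bytes
1,000,000,000,000 / 1,073,741,824 = 931.3 GiB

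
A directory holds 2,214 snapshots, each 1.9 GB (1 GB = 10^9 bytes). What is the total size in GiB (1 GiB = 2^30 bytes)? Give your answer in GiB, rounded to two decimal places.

3,917.70 GiB

Total = 2,214 × 1.9 GB = 4206.6 GB
= 4206.6 × 1,000,000,000 bytes = 4,206,600,000,000 bytes
1 GiB = 1,073,741,824 bytes
4,206,600,000,000 / 1,073,741,824 = 3,917.70 GiB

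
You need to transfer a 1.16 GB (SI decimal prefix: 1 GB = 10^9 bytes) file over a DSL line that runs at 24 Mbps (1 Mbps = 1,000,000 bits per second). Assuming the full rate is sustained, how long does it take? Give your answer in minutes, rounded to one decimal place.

1.16 GB = 1,160,000,000 bytes = 9,280,000,000 bits
24 Mbps = 24,000,000 bits/s
time = 9,280,000,000 / 24,000,000 = 386.67 s
386.67 s / 60 = 6.4 minutes

6.4 minutes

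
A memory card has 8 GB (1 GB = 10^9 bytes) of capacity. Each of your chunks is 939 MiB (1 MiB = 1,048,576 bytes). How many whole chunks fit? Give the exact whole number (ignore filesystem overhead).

Capacity: 8 GB = 8,000,000,000 bytes
Per item: 939 MiB = 984,612,864 bytes
⌊8,000,000,000 / 984,612,864⌋ = 8

8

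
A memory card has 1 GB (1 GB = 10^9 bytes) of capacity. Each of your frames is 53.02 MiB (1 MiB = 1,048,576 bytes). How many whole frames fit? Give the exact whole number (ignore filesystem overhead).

Capacity: 1 GB = 1,000,000,000 bytes
Per item: 53.02 MiB = 55,595,499.52 bytes
⌊1,000,000,000 / 55,595,499.52⌋ = 17

17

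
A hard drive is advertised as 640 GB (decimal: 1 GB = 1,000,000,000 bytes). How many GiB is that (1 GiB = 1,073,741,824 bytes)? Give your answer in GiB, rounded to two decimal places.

640 GB = 640 × 10^9 bytes = 640,000,000,000 bytes
1 GiB = 2^30 bytes = 1,073,741,824 bytes
640,000,000,000 / 1,073,741,824 = 596.05 GiB

596.05 GiB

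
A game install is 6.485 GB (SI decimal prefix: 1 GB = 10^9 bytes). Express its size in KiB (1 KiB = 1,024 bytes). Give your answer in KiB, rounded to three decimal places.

6.485 GB × 1,000,000,000 bytes/GB = 6,485,000,000 bytes
1 KiB = 1,024 bytes
6,485,000,000 / 1,024 = 6,333,007.813 KiB

6,333,007.813 KiB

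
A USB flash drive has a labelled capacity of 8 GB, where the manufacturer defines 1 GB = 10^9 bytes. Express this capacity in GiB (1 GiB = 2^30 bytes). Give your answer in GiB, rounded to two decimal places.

7.45 GiB

8 GB × 1,000,000,000 bytes/GB = 8,000,000,000 bytes
1 GiB = 2^30 bytes = 1,073,741,824 bytes
8,000,000,000 / 1,073,741,824 = 7.45 GiB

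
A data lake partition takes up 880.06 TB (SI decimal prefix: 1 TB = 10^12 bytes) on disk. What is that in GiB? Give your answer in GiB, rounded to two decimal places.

819,619.75 GiB

880.06 TB = 880.06 × 10^12 bytes = 880,060,000,000,000 bytes
1 GiB = 2^30 bytes = 1,073,741,824 bytes
880,060,000,000,000 / 1,073,741,824 = 819,619.75 GiB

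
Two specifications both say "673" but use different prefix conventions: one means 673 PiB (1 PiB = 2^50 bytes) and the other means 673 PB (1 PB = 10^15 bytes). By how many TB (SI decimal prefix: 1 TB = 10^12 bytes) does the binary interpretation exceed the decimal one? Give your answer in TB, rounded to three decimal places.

673 PiB = 673 × 1,125,899,906,842,624 = 757,730,637,305,085,952 bytes
673 PB = 673 × 1,000,000,000,000,000 = 673,000,000,000,000,000 bytes
difference = 84,730,637,305,085,952 bytes
84,730,637,305,085,952 / 1,000,000,000,000 = 84,730.637 TB

84,730.637 TB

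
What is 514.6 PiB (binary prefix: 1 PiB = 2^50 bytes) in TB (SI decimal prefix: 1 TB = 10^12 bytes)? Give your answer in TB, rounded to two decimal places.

514.6 PiB = 514.6 × 2^50 bytes = 579,388,092,061,214,310.4 bytes
1 TB = 1,000,000,000,000 bytes
579,388,092,061,214,310.4 / 1,000,000,000,000 = 579,388.09 TB

579,388.09 TB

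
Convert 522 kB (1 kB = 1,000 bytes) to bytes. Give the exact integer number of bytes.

522 × 1,000 = 522,000 bytes  (1 kB = 10^3 bytes)

522,000 bytes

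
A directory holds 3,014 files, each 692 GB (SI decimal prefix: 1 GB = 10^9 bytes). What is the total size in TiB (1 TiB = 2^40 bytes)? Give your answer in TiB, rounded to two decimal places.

Total = 3,014 × 692 GB = 2,085,688 GB
= 2,085,688 × 1,000,000,000 bytes = 2,085,688,000,000,000 bytes
1 TiB = 1,099,511,627,776 bytes
2,085,688,000,000,000 / 1,099,511,627,776 = 1,896.92 TiB

1,896.92 TiB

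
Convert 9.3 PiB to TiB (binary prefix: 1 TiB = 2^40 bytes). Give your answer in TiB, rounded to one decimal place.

9.3 PiB × 1,125,899,906,842,624 bytes/PiB = 10,470,869,133,636,403.2 bytes
1 TiB = 2^40 bytes = 1,099,511,627,776 bytes
10,470,869,133,636,403.2 / 1,099,511,627,776 = 9,523.2 TiB

9,523.2 TiB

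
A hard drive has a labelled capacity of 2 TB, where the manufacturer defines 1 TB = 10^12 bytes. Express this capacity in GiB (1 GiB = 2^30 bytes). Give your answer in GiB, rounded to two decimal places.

1,862.65 GiB

2 TB × 1,000,000,000,000 bytes/TB = 2,000,000,000,000 bytes
1 GiB = 1,073,741,824 bytes
2,000,000,000,000 / 1,073,741,824 = 1,862.65 GiB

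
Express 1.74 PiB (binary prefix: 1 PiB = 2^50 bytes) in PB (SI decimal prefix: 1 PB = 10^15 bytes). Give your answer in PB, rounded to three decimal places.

1.959 PB

1.74 PiB = 1.74 × 2^50 bytes = 1,959,065,837,906,165.76 bytes
1 PB = 1,000,000,000,000,000 bytes
1,959,065,837,906,165.76 / 1,000,000,000,000,000 = 1.959 PB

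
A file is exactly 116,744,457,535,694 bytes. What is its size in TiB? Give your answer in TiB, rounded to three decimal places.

116,744,457,535,694 bytes given.
1 TiB = 1,099,511,627,776 bytes
116,744,457,535,694 / 1,099,511,627,776 = 106.178 TiB

106.178 TiB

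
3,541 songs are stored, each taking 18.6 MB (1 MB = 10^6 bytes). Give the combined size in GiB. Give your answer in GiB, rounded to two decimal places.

Total = 3,541 × 18.6 MB = 65862.6 MB
= 65862.6 × 1,000,000 bytes = 65,862,600,000 bytes
1 GiB = 1,073,741,824 bytes
65,862,600,000 / 1,073,741,824 = 61.34 GiB

61.34 GiB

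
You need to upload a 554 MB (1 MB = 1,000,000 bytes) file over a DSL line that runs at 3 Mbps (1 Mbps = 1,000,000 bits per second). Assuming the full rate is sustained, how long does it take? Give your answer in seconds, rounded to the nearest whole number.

1,477 seconds

554 MB = 554,000,000 bytes = 4,432,000,000 bits
3 Mbps = 3,000,000 bits/s
time = 4,432,000,000 / 3,000,000 = 1,477 s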